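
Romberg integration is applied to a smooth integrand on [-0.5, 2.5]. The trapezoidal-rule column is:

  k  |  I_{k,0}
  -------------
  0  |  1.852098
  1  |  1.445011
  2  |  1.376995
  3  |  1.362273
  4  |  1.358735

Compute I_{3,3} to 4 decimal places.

Richardson extrapolation on the trapezoidal column (denominator 4−1=3):
I_{1,1} = (4·1.445011 − 1.852098) / 3 = 1.309315
I_{2,1} = 1.376995 + (1.376995 − 1.445011)/3 = 1.354323
I_{3,1} = 1.362273 + (1.362273 − 1.376995)/3 = 1.357366
I_{2,2} = (16·1.354323 − 1.309315) / 15 = 1.357324
I_{3,2} = 1.357366 + (1.357366 − 1.354323)/15 = 1.357569
I_{3,3} = (64·1.357569 − 1.357324) / 63 = 1.357573

1.3576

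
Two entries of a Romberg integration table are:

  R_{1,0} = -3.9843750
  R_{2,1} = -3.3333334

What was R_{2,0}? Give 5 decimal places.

From R_{2,1} = (4·R_{2,0} − R_{1,0})/3, solve for R_{2,0}:
4·R_{2,0} = 3·(-3.3333334) + (-3.9843750) = -13.9843752
R_{2,0} = -3.4960938

-3.49609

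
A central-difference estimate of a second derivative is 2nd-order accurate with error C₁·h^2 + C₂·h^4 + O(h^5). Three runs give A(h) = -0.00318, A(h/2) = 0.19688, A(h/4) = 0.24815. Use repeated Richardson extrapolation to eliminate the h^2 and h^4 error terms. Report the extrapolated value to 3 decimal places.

0.265

First eliminate the h^2 term (factor 2^2 = 4):
  B₁ = (4·0.19688 − (-0.00318))/3 = 0.26357
  B₂ = (4·0.24815 − 0.19688)/3 = 0.26524
Then eliminate the h^4 term (factor 2^4 = 16):
  (16·0.26524 − 0.26357)/15 = 0.26535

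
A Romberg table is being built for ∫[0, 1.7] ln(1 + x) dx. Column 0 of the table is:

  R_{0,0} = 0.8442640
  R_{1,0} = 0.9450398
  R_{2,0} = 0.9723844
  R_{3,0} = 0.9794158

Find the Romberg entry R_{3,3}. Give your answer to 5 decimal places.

Richardson extrapolation on the trapezoidal column (denominator 4−1=3):
R_{1,1} = (4·0.9450398 − 0.8442640) / 3 = 0.9786317
R_{2,1} = 0.9723844 + (0.9723844 − 0.9450398)/3 = 0.9814993
R_{3,1} = (4·0.9794158 − 0.9723844) / 3 = 0.9817596
R_{2,2} = (16·0.9814993 − 0.9786317) / 15 = 0.9816905
R_{3,2} = 0.9817596 + (0.9817596 − 0.9814993)/15 = 0.9817770
R_{3,3} = 0.9817770 + (0.9817770 − 0.9816905)/63 = 0.9817784
(Column j=1 coincides with Simpson's rule on the same nodes.)

0.98178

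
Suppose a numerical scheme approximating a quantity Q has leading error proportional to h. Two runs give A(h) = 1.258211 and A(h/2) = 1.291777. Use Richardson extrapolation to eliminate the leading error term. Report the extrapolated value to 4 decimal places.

Extrapolated value = (2·A(h/2) − A(h)) / (2 − 1)
= (2·1.291777 − 1.258211) / 1
= 1.325343 / 1 = 1.325343

1.3253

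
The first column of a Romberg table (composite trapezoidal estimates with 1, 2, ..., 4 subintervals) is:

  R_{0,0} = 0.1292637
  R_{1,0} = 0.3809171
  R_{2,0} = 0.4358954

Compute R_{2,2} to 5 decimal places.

Richardson extrapolation on the trapezoidal column (denominator 4−1=3):
R_{1,1} = (4·0.3809171 − 0.1292637) / 3 = 0.4648016
R_{2,1} = 0.4358954 + (0.4358954 − 0.3809171)/3 = 0.4542215
R_{2,2} = 0.4542215 + (0.4542215 − 0.4648016)/15 = 0.4535162

0.45352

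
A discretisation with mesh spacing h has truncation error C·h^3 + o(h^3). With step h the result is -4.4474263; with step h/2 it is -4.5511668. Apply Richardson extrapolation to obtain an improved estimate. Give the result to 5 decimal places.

-4.56599

The leading error scales as h^3; refining by a factor of 2 reduces it by 2^3 = 8.
Extrapolated value = (8·A(h/2) − A(h)) / (8 − 1)
= (8·(-4.5511668) − (-4.4474263)) / 7
= -31.9619081 / 7 = -4.5659869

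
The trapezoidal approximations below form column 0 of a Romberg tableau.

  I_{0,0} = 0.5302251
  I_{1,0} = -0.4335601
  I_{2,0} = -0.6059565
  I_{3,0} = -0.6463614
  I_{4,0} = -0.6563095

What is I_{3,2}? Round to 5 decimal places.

-0.65959

I_{2,1} = -0.6059565 + (-0.6059565 − (-0.4335601))/3 = -0.6634220
I_{3,1} = -0.6463614 + (-0.6463614 − (-0.6059565))/3 = -0.6598297
I_{3,2} = -0.6598297 + (-0.6598297 − (-0.6634220))/15 = -0.6595902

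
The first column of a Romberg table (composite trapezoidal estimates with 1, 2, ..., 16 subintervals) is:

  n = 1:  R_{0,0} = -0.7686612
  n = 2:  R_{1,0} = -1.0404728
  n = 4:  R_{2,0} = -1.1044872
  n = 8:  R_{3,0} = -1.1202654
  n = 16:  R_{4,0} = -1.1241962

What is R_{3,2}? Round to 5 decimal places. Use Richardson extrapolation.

Richardson extrapolation on the trapezoidal column (denominator 4−1=3):
R_{2,1} = (4·(-1.1044872) − (-1.0404728)) / 3 = -1.1258253
R_{3,1} = (4·(-1.1202654) − (-1.1044872)) / 3 = -1.1255248
R_{3,2} = (16·(-1.1255248) − (-1.1258253)) / 15 = -1.1255048

-1.12550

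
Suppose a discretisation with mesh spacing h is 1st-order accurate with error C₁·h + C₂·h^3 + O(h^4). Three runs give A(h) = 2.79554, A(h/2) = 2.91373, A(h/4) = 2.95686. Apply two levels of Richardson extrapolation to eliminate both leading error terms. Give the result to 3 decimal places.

2.995

First eliminate the h term (factor 2^1 = 2):
  B₁ = (2·2.91373 − 2.79554)/1 = 3.03192
  B₂ = (2·2.95686 − 2.91373)/1 = 2.99999
Then eliminate the h^3 term (factor 2^3 = 8):
  (8·2.99999 − 3.03192)/7 = 2.99543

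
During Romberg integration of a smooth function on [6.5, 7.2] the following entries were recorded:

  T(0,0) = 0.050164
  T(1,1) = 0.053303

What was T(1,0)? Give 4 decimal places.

From T(1,1) = (4·T(1,0) − T(0,0))/3, solve for T(1,0):
4·T(1,0) = 3·0.053303 + 0.050164 = 0.210073
T(1,0) = 0.052518

0.0525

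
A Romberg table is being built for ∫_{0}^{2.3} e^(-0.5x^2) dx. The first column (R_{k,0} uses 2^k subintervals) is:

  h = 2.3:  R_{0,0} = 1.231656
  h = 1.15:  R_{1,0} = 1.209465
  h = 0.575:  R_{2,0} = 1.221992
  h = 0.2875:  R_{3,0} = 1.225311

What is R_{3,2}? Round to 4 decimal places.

Richardson extrapolation on the trapezoidal column (denominator 4−1=3):
R_{2,1} = 1.221992 + (1.221992 − 1.209465)/3 = 1.226168
R_{3,1} = 1.225311 + (1.225311 − 1.221992)/3 = 1.226417
R_{3,2} = (16·1.226417 − 1.226168) / 15 = 1.226434

1.2264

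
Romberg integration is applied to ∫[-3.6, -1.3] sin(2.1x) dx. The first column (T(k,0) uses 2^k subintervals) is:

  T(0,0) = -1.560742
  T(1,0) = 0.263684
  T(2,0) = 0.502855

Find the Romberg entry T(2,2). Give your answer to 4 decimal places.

0.5633

Richardson extrapolation on the trapezoidal column (denominator 4−1=3):
T(1,1) = (4·0.263684 − (-1.560742)) / 3 = 0.871826
T(2,1) = (4·0.502855 − 0.263684) / 3 = 0.582579
T(2,2) = (16·0.582579 − 0.871826) / 15 = 0.563296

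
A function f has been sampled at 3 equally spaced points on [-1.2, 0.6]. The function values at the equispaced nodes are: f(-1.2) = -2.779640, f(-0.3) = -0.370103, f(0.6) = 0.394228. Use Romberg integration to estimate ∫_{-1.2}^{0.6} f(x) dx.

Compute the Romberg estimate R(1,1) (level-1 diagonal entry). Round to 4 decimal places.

R(0,0) (trapezoid, 1 panel, h=1.8000): -2.146871
R(1,0) (trapezoid, 2 panels, h=0.9000): -1.406528
R(1,1) = -1.406528 + (-1.406528 − (-2.146871))/3 = -1.159747

-1.1597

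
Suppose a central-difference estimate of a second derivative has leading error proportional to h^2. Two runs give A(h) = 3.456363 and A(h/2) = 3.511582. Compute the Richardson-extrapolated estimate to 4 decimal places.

The leading error scales as h^2; refining by a factor of 2 reduces it by 2^2 = 4.
Extrapolated value = (4·A(h/2) − A(h)) / (4 − 1)
= (4·3.511582 − 3.456363) / 3
= 10.589965 / 3 = 3.529988

3.5300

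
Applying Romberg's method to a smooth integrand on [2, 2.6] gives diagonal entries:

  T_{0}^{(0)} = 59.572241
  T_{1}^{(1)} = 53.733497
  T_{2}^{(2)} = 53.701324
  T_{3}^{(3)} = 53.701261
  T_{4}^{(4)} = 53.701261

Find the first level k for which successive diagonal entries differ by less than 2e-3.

k = 3

|T_{1}^{(1)} − T_{0}^{(0)}| = 5.838744 ≥ 2e-3
|T_{2}^{(2)} − T_{1}^{(1)}| = 0.032173 ≥ 2e-3
|T_{3}^{(3)} − T_{2}^{(2)}| = 0.000063 < 2e-3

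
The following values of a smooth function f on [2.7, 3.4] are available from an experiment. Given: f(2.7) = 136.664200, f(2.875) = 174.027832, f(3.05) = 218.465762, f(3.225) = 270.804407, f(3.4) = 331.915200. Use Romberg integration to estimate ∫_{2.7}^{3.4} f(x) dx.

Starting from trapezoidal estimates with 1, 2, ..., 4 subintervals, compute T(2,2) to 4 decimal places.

T(0,0) (trapezoid, 1 panel, h=0.7000): 164.002790
T(1,0) (trapezoid, 2 panels, h=0.3500): 158.464412
T(2,0) (trapezoid, 4 panels, h=0.1750): 157.077848
T(1,1) = 158.464412 + (158.464412 − 164.002790)/3 = 156.618286
T(2,1) = 157.077848 + (157.077848 − 158.464412)/3 = 156.615660
T(2,2) = 156.615660 + (156.615660 − 156.618286)/15 = 156.615485

156.6155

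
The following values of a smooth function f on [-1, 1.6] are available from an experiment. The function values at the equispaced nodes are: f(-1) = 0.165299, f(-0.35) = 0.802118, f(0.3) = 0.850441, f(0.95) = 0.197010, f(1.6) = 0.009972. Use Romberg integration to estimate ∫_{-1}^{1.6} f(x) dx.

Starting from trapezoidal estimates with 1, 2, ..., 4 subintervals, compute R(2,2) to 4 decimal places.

1.2539

R(0,0) (trapezoid, 1 panel, h=2.6000): 0.227852
R(1,0) (trapezoid, 2 panels, h=1.3000): 1.219499
R(2,0) (trapezoid, 4 panels, h=0.6500): 1.259183
R(1,1) = 1.219499 + (1.219499 − 0.227852)/3 = 1.550048
R(2,1) = 1.259183 + (1.259183 − 1.219499)/3 = 1.272411
R(2,2) = 1.272411 + (1.272411 − 1.550048)/15 = 1.253902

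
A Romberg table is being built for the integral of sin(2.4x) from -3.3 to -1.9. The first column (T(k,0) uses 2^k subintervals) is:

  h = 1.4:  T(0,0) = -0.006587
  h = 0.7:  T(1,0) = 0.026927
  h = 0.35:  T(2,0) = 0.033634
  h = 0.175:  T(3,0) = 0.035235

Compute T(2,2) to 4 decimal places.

Richardson extrapolation on the trapezoidal column (denominator 4−1=3):
T(1,1) = (4·0.026927 − (-0.006587)) / 3 = 0.038098
T(2,1) = (4·0.033634 − 0.026927) / 3 = 0.035870
T(2,2) = (16·0.035870 − 0.038098) / 15 = 0.035721

0.0357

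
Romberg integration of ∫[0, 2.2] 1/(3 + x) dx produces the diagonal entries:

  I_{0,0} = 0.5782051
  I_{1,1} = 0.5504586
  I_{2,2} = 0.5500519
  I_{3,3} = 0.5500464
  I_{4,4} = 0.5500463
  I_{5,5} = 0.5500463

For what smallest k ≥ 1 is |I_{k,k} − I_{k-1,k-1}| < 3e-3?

|I_{1,1} − I_{0,0}| = 0.0277465 ≥ 3e-3
|I_{2,2} − I_{1,1}| = 0.0004067 < 3e-3

k = 2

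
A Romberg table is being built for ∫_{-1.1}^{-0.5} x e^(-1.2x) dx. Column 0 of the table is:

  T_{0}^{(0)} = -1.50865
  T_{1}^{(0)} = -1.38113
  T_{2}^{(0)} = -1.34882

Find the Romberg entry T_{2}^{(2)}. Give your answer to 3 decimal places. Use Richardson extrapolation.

-1.338

T_{1}^{(1)} = (4·(-1.38113) − (-1.50865)) / 3 = -1.33862
T_{2}^{(1)} = -1.34882 + (-1.34882 − (-1.38113))/3 = -1.33805
T_{2}^{(2)} = -1.33805 + (-1.33805 − (-1.33862))/15 = -1.33801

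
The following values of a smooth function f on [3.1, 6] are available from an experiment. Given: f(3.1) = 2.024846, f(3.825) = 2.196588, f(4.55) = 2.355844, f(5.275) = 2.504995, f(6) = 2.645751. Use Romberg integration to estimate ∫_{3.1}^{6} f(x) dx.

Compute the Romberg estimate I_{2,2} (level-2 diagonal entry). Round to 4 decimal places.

I_{0,0} (trapezoid, 1 panel, h=2.9000): 6.772366
I_{1,0} (trapezoid, 2 panels, h=1.4500): 6.802157
I_{2,0} (trapezoid, 4 panels, h=0.7250): 6.809726
I_{1,1} = 6.802157 + (6.802157 − 6.772366)/3 = 6.812087
I_{2,1} = 6.809726 + (6.809726 − 6.802157)/3 = 6.812249
I_{2,2} = 6.812249 + (6.812249 − 6.812087)/15 = 6.812260

6.8123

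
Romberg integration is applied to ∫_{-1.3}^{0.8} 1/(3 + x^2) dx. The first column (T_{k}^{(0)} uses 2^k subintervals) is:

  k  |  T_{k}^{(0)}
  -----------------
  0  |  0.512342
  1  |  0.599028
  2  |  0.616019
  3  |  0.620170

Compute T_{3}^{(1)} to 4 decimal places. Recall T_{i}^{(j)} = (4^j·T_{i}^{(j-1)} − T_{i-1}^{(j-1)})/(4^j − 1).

Richardson extrapolation on the trapezoidal column (denominator 4−1=3):
T_{3}^{(1)} = (4·0.620170 − 0.616019) / 3 = 0.621554

0.6216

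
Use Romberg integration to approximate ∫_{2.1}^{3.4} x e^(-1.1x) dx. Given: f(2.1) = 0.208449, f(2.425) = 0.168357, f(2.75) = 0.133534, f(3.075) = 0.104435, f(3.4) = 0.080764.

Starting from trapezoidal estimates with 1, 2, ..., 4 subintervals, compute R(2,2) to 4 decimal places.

0.1785

R(0,0) (trapezoid, 1 panel, h=1.3000): 0.187988
R(1,0) (trapezoid, 2 panels, h=0.6500): 0.180791
R(2,0) (trapezoid, 4 panels, h=0.3250): 0.179053
R(1,1) = 0.180791 + (0.180791 − 0.187988)/3 = 0.178392
R(2,1) = 0.179053 + (0.179053 − 0.180791)/3 = 0.178474
R(2,2) = 0.178474 + (0.178474 − 0.178392)/15 = 0.178479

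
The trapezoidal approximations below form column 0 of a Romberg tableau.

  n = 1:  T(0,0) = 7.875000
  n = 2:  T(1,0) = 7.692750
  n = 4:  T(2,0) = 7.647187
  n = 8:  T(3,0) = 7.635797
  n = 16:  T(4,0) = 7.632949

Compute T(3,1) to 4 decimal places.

7.6320

Richardson extrapolation on the trapezoidal column (denominator 4−1=3):
T(3,1) = (4·7.635797 − 7.647187) / 3 = 7.632000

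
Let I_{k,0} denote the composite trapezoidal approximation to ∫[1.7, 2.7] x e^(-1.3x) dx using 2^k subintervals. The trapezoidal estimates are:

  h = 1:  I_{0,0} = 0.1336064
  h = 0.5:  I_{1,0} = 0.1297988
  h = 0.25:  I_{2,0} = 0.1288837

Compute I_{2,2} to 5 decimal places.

Richardson extrapolation on the trapezoidal column (denominator 4−1=3):
I_{1,1} = (4·0.1297988 − 0.1336064) / 3 = 0.1285296
I_{2,1} = (4·0.1288837 − 0.1297988) / 3 = 0.1285787
I_{2,2} = 0.1285787 + (0.1285787 − 0.1285296)/15 = 0.1285820

0.12858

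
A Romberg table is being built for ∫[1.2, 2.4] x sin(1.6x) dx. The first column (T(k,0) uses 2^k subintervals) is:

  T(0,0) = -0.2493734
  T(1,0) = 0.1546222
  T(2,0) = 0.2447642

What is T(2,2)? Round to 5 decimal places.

0.27385

Richardson extrapolation on the trapezoidal column (denominator 4−1=3):
T(1,1) = (4·0.1546222 − (-0.2493734)) / 3 = 0.2892874
T(2,1) = (4·0.2447642 − 0.1546222) / 3 = 0.2748115
T(2,2) = 0.2748115 + (0.2748115 − 0.2892874)/15 = 0.2738464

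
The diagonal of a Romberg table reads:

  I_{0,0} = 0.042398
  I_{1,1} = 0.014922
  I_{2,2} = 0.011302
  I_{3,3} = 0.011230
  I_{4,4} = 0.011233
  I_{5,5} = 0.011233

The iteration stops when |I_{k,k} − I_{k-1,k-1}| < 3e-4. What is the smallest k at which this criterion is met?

|I_{1,1} − I_{0,0}| = 0.027476 ≥ 3e-4
|I_{2,2} − I_{1,1}| = 0.003620 ≥ 3e-4
|I_{3,3} − I_{2,2}| = 0.000072 < 3e-4

k = 3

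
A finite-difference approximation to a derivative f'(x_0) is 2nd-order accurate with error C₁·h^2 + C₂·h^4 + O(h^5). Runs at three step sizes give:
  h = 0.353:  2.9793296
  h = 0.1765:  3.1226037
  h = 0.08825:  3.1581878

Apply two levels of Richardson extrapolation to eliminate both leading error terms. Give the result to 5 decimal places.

First eliminate the h^2 term (factor 2^2 = 4):
  B₁ = (4·3.1226037 − 2.9793296)/3 = 3.1703617
  B₂ = (4·3.1581878 − 3.1226037)/3 = 3.1700492
Then eliminate the h^4 term (factor 2^4 = 16):
  (16·3.1700492 − 3.1703617)/15 = 3.1700284

3.17003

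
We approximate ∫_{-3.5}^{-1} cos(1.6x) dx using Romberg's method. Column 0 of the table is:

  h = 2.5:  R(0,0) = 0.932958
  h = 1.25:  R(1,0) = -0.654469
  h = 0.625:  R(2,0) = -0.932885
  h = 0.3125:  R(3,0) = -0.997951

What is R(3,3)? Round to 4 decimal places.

-1.0193

Richardson extrapolation on the trapezoidal column (denominator 4−1=3):
R(1,1) = (4·(-0.654469) − 0.932958) / 3 = -1.183611
R(2,1) = -0.932885 + (-0.932885 − (-0.654469))/3 = -1.025690
R(3,1) = -0.997951 + (-0.997951 − (-0.932885))/3 = -1.019640
R(2,2) = (16·(-1.025690) − (-1.183611)) / 15 = -1.015162
R(3,2) = -1.019640 + (-1.019640 − (-1.025690))/15 = -1.019237
R(3,3) = (64·(-1.019237) − (-1.015162)) / 63 = -1.019302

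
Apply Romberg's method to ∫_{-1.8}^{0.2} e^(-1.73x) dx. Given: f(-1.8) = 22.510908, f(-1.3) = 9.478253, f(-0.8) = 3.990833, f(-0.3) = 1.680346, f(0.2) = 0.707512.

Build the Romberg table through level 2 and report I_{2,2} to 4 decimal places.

12.6110

I_{0,0} (trapezoid, 1 panel, h=2.0000): 23.218420
I_{1,0} (trapezoid, 2 panels, h=1.0000): 15.600043
I_{2,0} (trapezoid, 4 panels, h=0.5000): 13.379321
I_{1,1} = 15.600043 + (15.600043 − 23.218420)/3 = 13.060584
I_{2,1} = 13.379321 + (13.379321 − 15.600043)/3 = 12.639080
I_{2,2} = 12.639080 + (12.639080 − 13.060584)/15 = 12.610980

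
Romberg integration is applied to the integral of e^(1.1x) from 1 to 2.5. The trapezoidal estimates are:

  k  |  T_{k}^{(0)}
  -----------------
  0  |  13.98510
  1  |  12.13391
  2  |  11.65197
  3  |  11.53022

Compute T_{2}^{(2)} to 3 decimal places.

Richardson extrapolation on the trapezoidal column (denominator 4−1=3):
T_{1}^{(1)} = (4·12.13391 − 13.98510) / 3 = 11.51685
T_{2}^{(1)} = (4·11.65197 − 12.13391) / 3 = 11.49132
T_{2}^{(2)} = (16·11.49132 − 11.51685) / 15 = 11.48962

11.490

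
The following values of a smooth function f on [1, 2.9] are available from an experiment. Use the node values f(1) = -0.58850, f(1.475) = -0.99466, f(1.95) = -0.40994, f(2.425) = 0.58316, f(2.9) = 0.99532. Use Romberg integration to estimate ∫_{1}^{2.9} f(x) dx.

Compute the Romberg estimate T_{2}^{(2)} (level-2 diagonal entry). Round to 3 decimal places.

T_{0}^{(0)} (trapezoid, 1 panel, h=1.9000): 0.38648
T_{1}^{(0)} (trapezoid, 2 panels, h=0.9500): -0.19620
T_{2}^{(0)} (trapezoid, 4 panels, h=0.4750): -0.29356
T_{1}^{(1)} = -0.19620 + (-0.19620 − 0.38648)/3 = -0.39043
T_{2}^{(1)} = -0.29356 + (-0.29356 − (-0.19620))/3 = -0.32601
T_{2}^{(2)} = -0.32601 + (-0.32601 − (-0.39043))/15 = -0.32172

-0.322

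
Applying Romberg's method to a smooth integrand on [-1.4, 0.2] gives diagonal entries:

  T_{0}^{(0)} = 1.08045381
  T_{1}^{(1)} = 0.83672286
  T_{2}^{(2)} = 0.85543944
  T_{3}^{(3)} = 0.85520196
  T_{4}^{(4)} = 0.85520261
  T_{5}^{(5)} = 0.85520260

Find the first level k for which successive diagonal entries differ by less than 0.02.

k = 2

|T_{1}^{(1)} − T_{0}^{(0)}| = 0.24373095 ≥ 0.02
|T_{2}^{(2)} − T_{1}^{(1)}| = 0.01871658 < 0.02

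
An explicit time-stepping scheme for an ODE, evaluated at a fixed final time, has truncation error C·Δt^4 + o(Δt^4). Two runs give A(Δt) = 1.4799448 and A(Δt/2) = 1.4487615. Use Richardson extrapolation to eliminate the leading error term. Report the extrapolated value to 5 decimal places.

Extrapolated value = (16·A(Δt/2) − A(Δt)) / (16 − 1)
= (16·1.4487615 − 1.4799448) / 15
= 21.7002392 / 15 = 1.4466826

1.44668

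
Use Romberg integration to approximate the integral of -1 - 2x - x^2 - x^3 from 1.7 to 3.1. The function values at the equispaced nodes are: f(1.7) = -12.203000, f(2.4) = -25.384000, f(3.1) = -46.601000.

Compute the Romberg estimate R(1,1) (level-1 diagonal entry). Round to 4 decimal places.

-37.4127

R(0,0) (trapezoid, 1 panel, h=1.4000): -41.162800
R(1,0) (trapezoid, 2 panels, h=0.7000): -38.350200
R(1,1) = -38.350200 + (-38.350200 − (-41.162800))/3 = -37.412667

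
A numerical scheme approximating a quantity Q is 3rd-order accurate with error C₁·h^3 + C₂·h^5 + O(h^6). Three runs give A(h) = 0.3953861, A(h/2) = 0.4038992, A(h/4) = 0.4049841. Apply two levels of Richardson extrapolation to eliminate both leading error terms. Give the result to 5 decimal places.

0.40514

First eliminate the h^3 term (factor 2^3 = 8):
  B₁ = (8·0.4038992 − 0.3953861)/7 = 0.4051154
  B₂ = (8·0.4049841 − 0.4038992)/7 = 0.4051391
Then eliminate the h^5 term (factor 2^5 = 32):
  (32·0.4051391 − 0.4051154)/31 = 0.4051399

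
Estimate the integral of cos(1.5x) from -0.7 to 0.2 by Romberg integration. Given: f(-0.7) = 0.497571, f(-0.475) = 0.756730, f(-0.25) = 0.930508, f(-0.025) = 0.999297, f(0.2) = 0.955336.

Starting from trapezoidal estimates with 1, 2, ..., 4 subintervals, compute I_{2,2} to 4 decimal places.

0.7753

I_{0,0} (trapezoid, 1 panel, h=0.9000): 0.653808
I_{1,0} (trapezoid, 2 panels, h=0.4500): 0.745633
I_{2,0} (trapezoid, 4 panels, h=0.2250): 0.767922
I_{1,1} = 0.745633 + (0.745633 − 0.653808)/3 = 0.776241
I_{2,1} = 0.767922 + (0.767922 − 0.745633)/3 = 0.775352
I_{2,2} = 0.775352 + (0.775352 − 0.776241)/15 = 0.775293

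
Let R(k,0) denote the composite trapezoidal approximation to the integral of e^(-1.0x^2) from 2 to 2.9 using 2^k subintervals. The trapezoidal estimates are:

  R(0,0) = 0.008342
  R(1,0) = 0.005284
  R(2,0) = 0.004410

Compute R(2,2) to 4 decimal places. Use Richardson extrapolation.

0.0041

Richardson extrapolation on the trapezoidal column (denominator 4−1=3):
R(1,1) = 0.005284 + (0.005284 − 0.008342)/3 = 0.004265
R(2,1) = (4·0.004410 − 0.005284) / 3 = 0.004119
R(2,2) = (16·0.004119 − 0.004265) / 15 = 0.004109
(Column j=1 coincides with Simpson's rule on the same nodes.)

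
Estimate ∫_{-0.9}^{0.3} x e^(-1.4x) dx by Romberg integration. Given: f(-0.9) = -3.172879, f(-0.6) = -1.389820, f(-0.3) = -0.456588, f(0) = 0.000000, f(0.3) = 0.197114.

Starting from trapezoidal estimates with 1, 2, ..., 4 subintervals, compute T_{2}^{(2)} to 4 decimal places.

T_{0}^{(0)} (trapezoid, 1 panel, h=1.2000): -1.785459
T_{1}^{(0)} (trapezoid, 2 panels, h=0.6000): -1.166682
T_{2}^{(0)} (trapezoid, 4 panels, h=0.3000): -1.000287
T_{1}^{(1)} = -1.166682 + (-1.166682 − (-1.785459))/3 = -0.960423
T_{2}^{(1)} = -1.000287 + (-1.000287 − (-1.166682))/3 = -0.944822
T_{2}^{(2)} = -0.944822 + (-0.944822 − (-0.960423))/15 = -0.943782

-0.9438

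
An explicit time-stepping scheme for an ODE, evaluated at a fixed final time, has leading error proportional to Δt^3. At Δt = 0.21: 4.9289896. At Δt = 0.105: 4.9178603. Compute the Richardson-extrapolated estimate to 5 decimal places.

Extrapolated value = (8·A(Δt/2) − A(Δt)) / (8 − 1)
= (8·4.9178603 − 4.9289896) / 7
= 34.4138928 / 7 = 4.9162704

4.91627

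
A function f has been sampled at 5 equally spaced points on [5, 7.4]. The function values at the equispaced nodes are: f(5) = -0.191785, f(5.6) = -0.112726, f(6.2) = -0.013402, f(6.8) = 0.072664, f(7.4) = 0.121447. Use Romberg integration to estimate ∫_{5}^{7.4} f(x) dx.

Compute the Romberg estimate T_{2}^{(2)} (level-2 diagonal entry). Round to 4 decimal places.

-0.0516

T_{0}^{(0)} (trapezoid, 1 panel, h=2.4000): -0.084406
T_{1}^{(0)} (trapezoid, 2 panels, h=1.2000): -0.058285
T_{2}^{(0)} (trapezoid, 4 panels, h=0.6000): -0.053180
T_{1}^{(1)} = -0.058285 + (-0.058285 − (-0.084406))/3 = -0.049578
T_{2}^{(1)} = -0.053180 + (-0.053180 − (-0.058285))/3 = -0.051478
T_{2}^{(2)} = -0.051478 + (-0.051478 − (-0.049578))/15 = -0.051605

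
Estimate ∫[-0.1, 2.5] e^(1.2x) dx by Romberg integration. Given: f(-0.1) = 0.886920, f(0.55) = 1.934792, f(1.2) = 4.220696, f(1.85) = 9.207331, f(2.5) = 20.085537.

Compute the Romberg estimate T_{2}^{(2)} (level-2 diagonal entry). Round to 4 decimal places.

T_{0}^{(0)} (trapezoid, 1 panel, h=2.6000): 27.264194
T_{1}^{(0)} (trapezoid, 2 panels, h=1.3000): 19.119002
T_{2}^{(0)} (trapezoid, 4 panels, h=0.6500): 16.801881
T_{1}^{(1)} = 19.119002 + (19.119002 − 27.264194)/3 = 16.403938
T_{2}^{(1)} = 16.801881 + (16.801881 − 19.119002)/3 = 16.029507
T_{2}^{(2)} = 16.029507 + (16.029507 − 16.403938)/15 = 16.004545

16.0045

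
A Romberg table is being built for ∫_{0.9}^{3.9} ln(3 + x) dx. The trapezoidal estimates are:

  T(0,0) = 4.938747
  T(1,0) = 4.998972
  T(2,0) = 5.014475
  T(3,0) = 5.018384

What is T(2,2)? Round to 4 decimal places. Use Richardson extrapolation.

5.0197

T(1,1) = 4.998972 + (4.998972 − 4.938747)/3 = 5.019047
T(2,1) = (4·5.014475 − 4.998972) / 3 = 5.019643
T(2,2) = 5.019643 + (5.019643 − 5.019047)/15 = 5.019683
(Column j=1 coincides with Simpson's rule on the same nodes.)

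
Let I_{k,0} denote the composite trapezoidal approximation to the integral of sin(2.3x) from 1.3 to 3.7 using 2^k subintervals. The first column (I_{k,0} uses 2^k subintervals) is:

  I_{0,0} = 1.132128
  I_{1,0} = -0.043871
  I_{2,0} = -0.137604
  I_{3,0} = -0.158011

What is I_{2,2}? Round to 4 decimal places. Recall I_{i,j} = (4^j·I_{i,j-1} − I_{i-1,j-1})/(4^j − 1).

Richardson extrapolation on the trapezoidal column (denominator 4−1=3):
I_{1,1} = (4·(-0.043871) − 1.132128) / 3 = -0.435871
I_{2,1} = -0.137604 + (-0.137604 − (-0.043871))/3 = -0.168848
I_{2,2} = -0.168848 + (-0.168848 − (-0.435871))/15 = -0.151046

-0.1510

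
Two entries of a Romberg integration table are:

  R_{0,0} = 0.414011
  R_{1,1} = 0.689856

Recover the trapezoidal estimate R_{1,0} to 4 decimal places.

0.6209

From R_{1,1} = (4·R_{1,0} − R_{0,0})/3, solve for R_{1,0}:
4·R_{1,0} = 3·0.689856 + 0.414011 = 2.483579
R_{1,0} = 0.620895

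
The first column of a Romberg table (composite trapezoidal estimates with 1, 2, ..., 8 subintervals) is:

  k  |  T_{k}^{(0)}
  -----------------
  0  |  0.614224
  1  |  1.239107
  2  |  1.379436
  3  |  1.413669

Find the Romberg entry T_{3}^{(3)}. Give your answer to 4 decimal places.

Richardson extrapolation on the trapezoidal column (denominator 4−1=3):
T_{1}^{(1)} = 1.239107 + (1.239107 − 0.614224)/3 = 1.447401
T_{2}^{(1)} = (4·1.379436 − 1.239107) / 3 = 1.426212
T_{3}^{(1)} = (4·1.413669 − 1.379436) / 3 = 1.425080
T_{2}^{(2)} = (16·1.426212 − 1.447401) / 15 = 1.424799
T_{3}^{(2)} = 1.425080 + (1.425080 − 1.426212)/15 = 1.425005
T_{3}^{(3)} = 1.425005 + (1.425005 − 1.424799)/63 = 1.425008

1.4250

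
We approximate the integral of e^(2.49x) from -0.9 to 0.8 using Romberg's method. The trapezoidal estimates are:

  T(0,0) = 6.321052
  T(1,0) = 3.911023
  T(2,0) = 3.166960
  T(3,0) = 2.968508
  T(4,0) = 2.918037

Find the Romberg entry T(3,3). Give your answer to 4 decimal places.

Richardson extrapolation on the trapezoidal column (denominator 4−1=3):
T(1,1) = 3.911023 + (3.911023 − 6.321052)/3 = 3.107680
T(2,1) = 3.166960 + (3.166960 − 3.911023)/3 = 2.918939
T(3,1) = (4·2.968508 − 3.166960) / 3 = 2.902357
T(2,2) = (16·2.918939 − 3.107680) / 15 = 2.906356
T(3,2) = (16·2.902357 − 2.918939) / 15 = 2.901252
T(3,3) = 2.901252 + (2.901252 − 2.906356)/63 = 2.901171
(Column j=1 coincides with Simpson's rule on the same nodes.)

2.9012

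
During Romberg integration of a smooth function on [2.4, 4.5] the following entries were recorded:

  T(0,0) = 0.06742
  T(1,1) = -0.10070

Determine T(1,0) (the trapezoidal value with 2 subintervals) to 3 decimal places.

From T(1,1) = (4·T(1,0) − T(0,0))/3, solve for T(1,0):
4·T(1,0) = 3·(-0.10070) + 0.06742 = -0.23468
T(1,0) = -0.05867

-0.059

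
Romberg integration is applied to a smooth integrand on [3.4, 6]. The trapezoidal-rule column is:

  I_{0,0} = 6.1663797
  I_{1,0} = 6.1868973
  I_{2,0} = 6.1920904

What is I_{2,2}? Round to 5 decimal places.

6.19383

I_{1,1} = (4·6.1868973 − 6.1663797) / 3 = 6.1937365
I_{2,1} = 6.1920904 + (6.1920904 − 6.1868973)/3 = 6.1938214
I_{2,2} = 6.1938214 + (6.1938214 − 6.1937365)/15 = 6.1938271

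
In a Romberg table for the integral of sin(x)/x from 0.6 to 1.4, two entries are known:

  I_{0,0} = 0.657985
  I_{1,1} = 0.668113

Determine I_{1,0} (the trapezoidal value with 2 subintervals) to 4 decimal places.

From I_{1,1} = (4·I_{1,0} − I_{0,0})/3, solve for I_{1,0}:
4·I_{1,0} = 3·0.668113 + 0.657985 = 2.662324
I_{1,0} = 0.665581

0.6656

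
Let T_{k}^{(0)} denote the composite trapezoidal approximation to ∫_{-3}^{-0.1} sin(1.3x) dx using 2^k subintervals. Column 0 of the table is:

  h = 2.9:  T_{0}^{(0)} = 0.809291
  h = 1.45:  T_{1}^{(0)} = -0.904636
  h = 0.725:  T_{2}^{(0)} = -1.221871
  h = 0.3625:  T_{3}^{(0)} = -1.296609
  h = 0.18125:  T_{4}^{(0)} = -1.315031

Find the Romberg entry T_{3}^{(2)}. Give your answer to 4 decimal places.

-1.3211

T_{2}^{(1)} = -1.221871 + (-1.221871 − (-0.904636))/3 = -1.327616
T_{3}^{(1)} = -1.296609 + (-1.296609 − (-1.221871))/3 = -1.321522
T_{3}^{(2)} = (16·(-1.321522) − (-1.327616)) / 15 = -1.321116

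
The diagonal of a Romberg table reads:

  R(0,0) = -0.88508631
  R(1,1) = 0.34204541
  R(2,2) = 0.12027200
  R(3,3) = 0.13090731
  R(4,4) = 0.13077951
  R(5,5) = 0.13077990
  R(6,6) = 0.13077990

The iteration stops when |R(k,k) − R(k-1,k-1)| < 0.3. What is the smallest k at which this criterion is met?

|R(1,1) − R(0,0)| = 1.22713172 ≥ 0.3
|R(2,2) − R(1,1)| = 0.22177341 < 0.3

k = 2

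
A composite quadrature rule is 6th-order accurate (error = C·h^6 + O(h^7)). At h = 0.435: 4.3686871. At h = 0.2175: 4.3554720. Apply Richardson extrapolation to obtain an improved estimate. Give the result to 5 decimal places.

The leading error scales as h^6; refining by a factor of 2 reduces it by 2^6 = 64.
Extrapolated value = (64·A(h/2) − A(h)) / (64 − 1)
= (64·4.3554720 − 4.3686871) / 63
= 274.3815209 / 63 = 4.3552622

4.35526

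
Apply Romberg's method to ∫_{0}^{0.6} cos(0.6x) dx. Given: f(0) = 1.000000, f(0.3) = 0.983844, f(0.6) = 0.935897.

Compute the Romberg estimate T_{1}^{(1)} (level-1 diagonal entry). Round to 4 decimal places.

T_{0}^{(0)} (trapezoid, 1 panel, h=0.6000): 0.580769
T_{1}^{(0)} (trapezoid, 2 panels, h=0.3000): 0.585538
T_{1}^{(1)} = 0.585538 + (0.585538 − 0.580769)/3 = 0.587128

0.5871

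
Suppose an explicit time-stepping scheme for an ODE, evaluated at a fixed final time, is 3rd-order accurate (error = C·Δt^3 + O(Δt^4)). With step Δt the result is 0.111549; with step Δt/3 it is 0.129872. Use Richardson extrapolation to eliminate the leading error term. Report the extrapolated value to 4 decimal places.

0.1306

Extrapolated value = (27·A(Δt/3) − A(Δt)) / (27 − 1)
= (27·0.129872 − 0.111549) / 26
= 3.394995 / 26 = 0.130577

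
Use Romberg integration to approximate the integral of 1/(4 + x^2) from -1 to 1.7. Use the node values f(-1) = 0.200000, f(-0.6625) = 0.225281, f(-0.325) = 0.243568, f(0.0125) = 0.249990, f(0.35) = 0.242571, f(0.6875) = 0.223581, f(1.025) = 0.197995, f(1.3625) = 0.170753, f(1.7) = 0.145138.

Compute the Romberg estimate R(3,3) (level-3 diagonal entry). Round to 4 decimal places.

R(0,0) (trapezoid, 1 panel, h=2.7000): 0.465936
R(1,0) (trapezoid, 2 panels, h=1.3500): 0.560439
R(2,0) (trapezoid, 4 panels, h=0.6750): 0.578275
R(3,0) (trapezoid, 8 panels, h=0.3375): 0.582629
R(1,1) = 0.560439 + (0.560439 − 0.465936)/3 = 0.591940
R(2,1) = 0.578275 + (0.578275 − 0.560439)/3 = 0.584220
R(3,1) = 0.582629 + (0.582629 − 0.578275)/3 = 0.584080
R(2,2) = 0.584220 + (0.584220 − 0.591940)/15 = 0.583705
R(3,2) = 0.584080 + (0.584080 − 0.584220)/15 = 0.584071
R(3,3) = 0.584071 + (0.584071 − 0.583705)/63 = 0.584077

0.5841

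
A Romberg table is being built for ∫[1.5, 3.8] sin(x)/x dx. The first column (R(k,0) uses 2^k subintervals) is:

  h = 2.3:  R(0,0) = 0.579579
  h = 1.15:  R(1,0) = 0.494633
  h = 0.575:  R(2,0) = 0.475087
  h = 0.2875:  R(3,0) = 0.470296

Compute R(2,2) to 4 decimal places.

Richardson extrapolation on the trapezoidal column (denominator 4−1=3):
R(1,1) = 0.494633 + (0.494633 − 0.579579)/3 = 0.466318
R(2,1) = (4·0.475087 − 0.494633) / 3 = 0.468572
R(2,2) = (16·0.468572 − 0.466318) / 15 = 0.468722

0.4687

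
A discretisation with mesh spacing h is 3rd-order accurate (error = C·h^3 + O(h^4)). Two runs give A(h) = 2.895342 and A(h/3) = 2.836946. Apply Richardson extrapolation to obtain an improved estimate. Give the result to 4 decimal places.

The leading error scales as h^3; refining by a factor of 3 reduces it by 3^3 = 27.
Extrapolated value = (27·A(h/3) − A(h)) / (27 − 1)
= (27·2.836946 − 2.895342) / 26
= 73.702200 / 26 = 2.834700

2.8347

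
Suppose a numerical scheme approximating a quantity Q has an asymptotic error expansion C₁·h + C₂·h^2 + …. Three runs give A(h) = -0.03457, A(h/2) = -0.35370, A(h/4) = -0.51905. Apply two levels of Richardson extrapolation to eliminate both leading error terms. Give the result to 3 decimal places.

First eliminate the h term (factor 2^1 = 2):
  B₁ = (2·(-0.35370) − (-0.03457))/1 = -0.67283
  B₂ = (2·(-0.51905) − (-0.35370))/1 = -0.68440
Then eliminate the h^2 term (factor 2^2 = 4):
  (4·(-0.68440) − (-0.67283))/3 = -0.68826

-0.688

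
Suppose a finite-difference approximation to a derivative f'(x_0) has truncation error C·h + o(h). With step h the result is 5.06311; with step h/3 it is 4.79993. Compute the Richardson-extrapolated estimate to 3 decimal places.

4.668

Extrapolated value = (3·A(h/3) − A(h)) / (3 − 1)
= (3·4.79993 − 5.06311) / 2
= 9.33668 / 2 = 4.66834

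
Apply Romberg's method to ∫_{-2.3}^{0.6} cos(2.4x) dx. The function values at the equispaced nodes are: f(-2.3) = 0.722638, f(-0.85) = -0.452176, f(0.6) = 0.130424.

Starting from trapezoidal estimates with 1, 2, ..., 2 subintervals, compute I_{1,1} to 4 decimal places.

-0.4619

I_{0,0} (trapezoid, 1 panel, h=2.9000): 1.236940
I_{1,0} (trapezoid, 2 panels, h=1.4500): -0.037185
I_{1,1} = -0.037185 + (-0.037185 − 1.236940)/3 = -0.461893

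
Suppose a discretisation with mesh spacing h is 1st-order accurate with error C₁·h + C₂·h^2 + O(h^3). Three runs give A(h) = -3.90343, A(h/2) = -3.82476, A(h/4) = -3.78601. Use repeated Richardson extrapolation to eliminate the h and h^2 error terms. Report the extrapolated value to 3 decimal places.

First eliminate the h term (factor 2^1 = 2):
  B₁ = (2·(-3.82476) − (-3.90343))/1 = -3.74609
  B₂ = (2·(-3.78601) − (-3.82476))/1 = -3.74726
Then eliminate the h^2 term (factor 2^2 = 4):
  (4·(-3.74726) − (-3.74609))/3 = -3.74765

-3.748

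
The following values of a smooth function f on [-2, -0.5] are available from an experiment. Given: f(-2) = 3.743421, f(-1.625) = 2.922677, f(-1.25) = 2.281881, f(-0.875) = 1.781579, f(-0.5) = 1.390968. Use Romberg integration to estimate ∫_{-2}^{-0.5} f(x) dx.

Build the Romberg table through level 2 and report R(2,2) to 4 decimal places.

3.5643

R(0,0) (trapezoid, 1 panel, h=1.5000): 3.850792
R(1,0) (trapezoid, 2 panels, h=0.7500): 3.636807
R(2,0) (trapezoid, 4 panels, h=0.3750): 3.582499
R(1,1) = 3.636807 + (3.636807 − 3.850792)/3 = 3.565479
R(2,1) = 3.582499 + (3.582499 − 3.636807)/3 = 3.564396
R(2,2) = 3.564396 + (3.564396 − 3.565479)/15 = 3.564324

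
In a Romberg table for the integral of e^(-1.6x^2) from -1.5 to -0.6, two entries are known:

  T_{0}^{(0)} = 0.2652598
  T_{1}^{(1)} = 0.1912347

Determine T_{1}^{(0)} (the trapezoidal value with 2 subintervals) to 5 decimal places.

From T_{1}^{(1)} = (4·T_{1}^{(0)} − T_{0}^{(0)})/3, solve for T_{1}^{(0)}:
4·T_{1}^{(0)} = 3·0.1912347 + 0.2652598 = 0.8389639
T_{1}^{(0)} = 0.2097410

0.20974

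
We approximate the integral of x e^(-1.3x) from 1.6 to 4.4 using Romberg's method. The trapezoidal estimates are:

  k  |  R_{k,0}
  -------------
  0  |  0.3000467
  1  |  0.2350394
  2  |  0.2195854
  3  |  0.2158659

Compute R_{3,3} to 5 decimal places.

0.21464

Richardson extrapolation on the trapezoidal column (denominator 4−1=3):
R_{1,1} = (4·0.2350394 − 0.3000467) / 3 = 0.2133703
R_{2,1} = (4·0.2195854 − 0.2350394) / 3 = 0.2144341
R_{3,1} = 0.2158659 + (0.2158659 − 0.2195854)/3 = 0.2146261
R_{2,2} = (16·0.2144341 − 0.2133703) / 15 = 0.2145050
R_{3,2} = 0.2146261 + (0.2146261 − 0.2144341)/15 = 0.2146389
R_{3,3} = (64·0.2146389 − 0.2145050) / 63 = 0.2146410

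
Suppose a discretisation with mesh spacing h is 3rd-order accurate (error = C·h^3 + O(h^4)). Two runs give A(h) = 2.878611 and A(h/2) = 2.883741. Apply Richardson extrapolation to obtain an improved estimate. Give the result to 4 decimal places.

The leading error scales as h^3; refining by a factor of 2 reduces it by 2^3 = 8.
Extrapolated value = (8·A(h/2) − A(h)) / (8 − 1)
= (8·2.883741 − 2.878611) / 7
= 20.191317 / 7 = 2.884474

2.8845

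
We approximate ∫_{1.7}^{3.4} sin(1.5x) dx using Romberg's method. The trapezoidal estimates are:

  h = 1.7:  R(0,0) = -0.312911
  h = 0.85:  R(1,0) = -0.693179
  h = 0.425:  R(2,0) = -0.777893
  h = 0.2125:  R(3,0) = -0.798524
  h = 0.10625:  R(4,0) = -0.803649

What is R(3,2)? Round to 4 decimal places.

Richardson extrapolation on the trapezoidal column (denominator 4−1=3):
R(2,1) = -0.777893 + (-0.777893 − (-0.693179))/3 = -0.806131
R(3,1) = -0.798524 + (-0.798524 − (-0.777893))/3 = -0.805401
R(3,2) = -0.805401 + (-0.805401 − (-0.806131))/15 = -0.805352

-0.8054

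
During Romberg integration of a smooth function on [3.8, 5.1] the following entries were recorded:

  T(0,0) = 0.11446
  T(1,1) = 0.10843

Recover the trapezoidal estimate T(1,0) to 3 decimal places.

From T(1,1) = (4·T(1,0) − T(0,0))/3, solve for T(1,0):
4·T(1,0) = 3·0.10843 + 0.11446 = 0.43975
T(1,0) = 0.10994

0.110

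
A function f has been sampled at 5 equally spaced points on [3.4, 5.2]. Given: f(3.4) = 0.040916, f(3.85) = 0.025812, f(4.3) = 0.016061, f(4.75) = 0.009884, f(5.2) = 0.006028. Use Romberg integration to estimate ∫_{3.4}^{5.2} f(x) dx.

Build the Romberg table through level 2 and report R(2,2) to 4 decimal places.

0.0333

R(0,0) (trapezoid, 1 panel, h=1.8000): 0.042250
R(1,0) (trapezoid, 2 panels, h=0.9000): 0.035580
R(2,0) (trapezoid, 4 panels, h=0.4500): 0.033853
R(1,1) = 0.035580 + (0.035580 − 0.042250)/3 = 0.033357
R(2,1) = 0.033853 + (0.033853 − 0.035580)/3 = 0.033277
R(2,2) = 0.033277 + (0.033277 − 0.033357)/15 = 0.033272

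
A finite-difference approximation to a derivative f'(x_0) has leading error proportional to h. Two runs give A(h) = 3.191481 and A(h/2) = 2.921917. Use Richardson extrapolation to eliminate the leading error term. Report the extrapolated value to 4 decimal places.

2.6524

Extrapolated value = (2·A(h/2) − A(h)) / (2 − 1)
= (2·2.921917 − 3.191481) / 1
= 2.652353 / 1 = 2.652353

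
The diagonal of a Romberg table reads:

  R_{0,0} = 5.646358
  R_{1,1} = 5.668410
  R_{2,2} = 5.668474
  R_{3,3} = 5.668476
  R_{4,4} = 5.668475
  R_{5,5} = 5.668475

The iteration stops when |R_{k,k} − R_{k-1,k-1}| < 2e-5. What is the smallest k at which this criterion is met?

|R_{1,1} − R_{0,0}| = 0.022052 ≥ 2e-5
|R_{2,2} − R_{1,1}| = 0.000064 ≥ 2e-5
|R_{3,3} − R_{2,2}| = 0.000002 < 2e-5

k = 3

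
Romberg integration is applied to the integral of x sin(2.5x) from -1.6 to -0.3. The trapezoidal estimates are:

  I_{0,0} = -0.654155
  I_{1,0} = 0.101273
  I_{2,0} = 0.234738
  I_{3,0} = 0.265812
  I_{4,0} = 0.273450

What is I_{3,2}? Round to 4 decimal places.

Richardson extrapolation on the trapezoidal column (denominator 4−1=3):
I_{2,1} = 0.234738 + (0.234738 − 0.101273)/3 = 0.279226
I_{3,1} = 0.265812 + (0.265812 − 0.234738)/3 = 0.276170
I_{3,2} = 0.276170 + (0.276170 − 0.279226)/15 = 0.275966

0.2760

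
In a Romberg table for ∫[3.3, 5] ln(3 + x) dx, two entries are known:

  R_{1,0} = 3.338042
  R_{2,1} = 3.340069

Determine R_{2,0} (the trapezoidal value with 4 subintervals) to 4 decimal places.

From R_{2,1} = (4·R_{2,0} − R_{1,0})/3, solve for R_{2,0}:
4·R_{2,0} = 3·3.340069 + 3.338042 = 13.358249
R_{2,0} = 3.339562

3.3396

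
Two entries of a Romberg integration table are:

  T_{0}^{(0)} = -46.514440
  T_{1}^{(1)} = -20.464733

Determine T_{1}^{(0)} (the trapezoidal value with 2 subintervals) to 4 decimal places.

From T_{1}^{(1)} = (4·T_{1}^{(0)} − T_{0}^{(0)})/3, solve for T_{1}^{(0)}:
4·T_{1}^{(0)} = 3·(-20.464733) + (-46.514440) = -107.908639
T_{1}^{(0)} = -26.977160

-26.9772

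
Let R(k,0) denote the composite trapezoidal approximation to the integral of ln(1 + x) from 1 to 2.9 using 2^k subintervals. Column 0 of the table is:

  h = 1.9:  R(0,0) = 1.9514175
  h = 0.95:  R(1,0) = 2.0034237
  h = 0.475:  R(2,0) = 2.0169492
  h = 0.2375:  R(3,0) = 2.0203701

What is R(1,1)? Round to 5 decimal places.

Richardson extrapolation on the trapezoidal column (denominator 4−1=3):
R(1,1) = (4·2.0034237 − 1.9514175) / 3 = 2.0207591
(Column j=1 coincides with Simpson's rule on the same nodes.)

2.02076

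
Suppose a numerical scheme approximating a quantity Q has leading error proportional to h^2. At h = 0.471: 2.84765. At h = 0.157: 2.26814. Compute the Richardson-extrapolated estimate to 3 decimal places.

2.196

The leading error scales as h^2; refining by a factor of 3 reduces it by 3^2 = 9.
Extrapolated value = (9·A(h/3) − A(h)) / (9 − 1)
= (9·2.26814 − 2.84765) / 8
= 17.56561 / 8 = 2.19570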